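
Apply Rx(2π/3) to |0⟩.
1/2|0⟩ - 0.866i|1⟩

Rx(2π/3) = [[cos(θ/2), −i·sin(θ/2)], [−i·sin(θ/2), cos(θ/2)]]; θ = 2π/3, cos(θ/2) ≈ 0.5, sin(θ/2) ≈ 0.866025.
With a = amp(|0⟩) = 1 and b = amp(|1⟩) = 0:
new amp(|0⟩) = (0.5)·a + (-0.866025i)·b = 1/2
new amp(|1⟩) = (-0.866025i)·a + (0.5)·b = -0.866i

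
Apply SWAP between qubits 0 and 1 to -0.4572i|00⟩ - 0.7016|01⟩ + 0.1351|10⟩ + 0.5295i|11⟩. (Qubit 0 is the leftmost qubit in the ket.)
-0.4572i|00⟩ + 0.1351|01⟩ - 0.7016|10⟩ + 0.5295i|11⟩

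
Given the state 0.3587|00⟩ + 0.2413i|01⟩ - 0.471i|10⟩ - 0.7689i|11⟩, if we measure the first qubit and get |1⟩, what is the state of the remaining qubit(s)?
-0.5224i|0⟩ - 0.8527i|1⟩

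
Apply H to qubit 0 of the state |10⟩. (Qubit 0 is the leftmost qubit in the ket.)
1/√2|00⟩ - 1/√2|10⟩

H on qubit 0 mixes each pair of kets that differ only in qubit 0: amplitudes (a, b) of (|…0…⟩, |…1…⟩) become ((a + b)/√2, (a − b)/√2). Kets absent from the input have amplitude 0.
(|00⟩, |10⟩): (a, b) = (0, 1) → (1/√2, -1/√2)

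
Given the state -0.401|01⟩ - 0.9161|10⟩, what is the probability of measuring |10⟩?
0.8392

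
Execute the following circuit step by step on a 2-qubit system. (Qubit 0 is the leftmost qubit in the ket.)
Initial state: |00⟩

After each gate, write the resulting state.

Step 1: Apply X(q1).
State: |01⟩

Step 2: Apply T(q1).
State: (1/√2 + (1/√2)i)|01⟩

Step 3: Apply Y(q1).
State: (1/√2 - (1/√2)i)|00⟩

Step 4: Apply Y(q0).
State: (1/√2 + (1/√2)i)|10⟩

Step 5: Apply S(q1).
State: (1/√2 + (1/√2)i)|10⟩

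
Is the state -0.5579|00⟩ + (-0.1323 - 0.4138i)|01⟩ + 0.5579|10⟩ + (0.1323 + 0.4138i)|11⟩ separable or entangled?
Separable

Writing the state as a|00⟩ + b|01⟩ + c|10⟩ + d|11⟩, it is a product state iff ad − bc = 0.
Here (a, b, c, d) = (-0.5579, (-0.1323 - 0.4138i), 0.5579, (0.1323 + 0.4138i)): ad − bc = (-0.5579)(0.1323 + 0.4138i) − (-0.1323 - 0.4138i)(0.5579) = 0, so the state is separable.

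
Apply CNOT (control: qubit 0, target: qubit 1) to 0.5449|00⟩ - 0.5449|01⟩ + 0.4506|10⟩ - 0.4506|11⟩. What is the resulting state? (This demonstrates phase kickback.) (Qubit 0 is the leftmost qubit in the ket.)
0.5449|00⟩ - 0.5449|01⟩ - 0.4506|10⟩ + 0.4506|11⟩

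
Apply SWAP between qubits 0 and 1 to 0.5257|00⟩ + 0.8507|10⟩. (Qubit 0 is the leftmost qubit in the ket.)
0.5257|00⟩ + 0.8507|01⟩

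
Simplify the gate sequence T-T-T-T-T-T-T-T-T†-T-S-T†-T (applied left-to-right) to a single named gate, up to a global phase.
S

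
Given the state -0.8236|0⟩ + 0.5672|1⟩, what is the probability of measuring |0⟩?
0.6783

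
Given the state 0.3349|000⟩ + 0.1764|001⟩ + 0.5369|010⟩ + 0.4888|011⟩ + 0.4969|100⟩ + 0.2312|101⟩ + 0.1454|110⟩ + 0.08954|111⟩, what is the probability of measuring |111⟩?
0.008017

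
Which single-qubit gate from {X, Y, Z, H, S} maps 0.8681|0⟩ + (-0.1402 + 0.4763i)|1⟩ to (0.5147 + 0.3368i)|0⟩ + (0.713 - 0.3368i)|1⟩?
H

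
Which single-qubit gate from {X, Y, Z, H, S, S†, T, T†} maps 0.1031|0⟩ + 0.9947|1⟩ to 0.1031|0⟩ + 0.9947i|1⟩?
S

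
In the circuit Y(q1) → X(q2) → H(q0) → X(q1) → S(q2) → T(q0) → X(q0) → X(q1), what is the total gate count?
8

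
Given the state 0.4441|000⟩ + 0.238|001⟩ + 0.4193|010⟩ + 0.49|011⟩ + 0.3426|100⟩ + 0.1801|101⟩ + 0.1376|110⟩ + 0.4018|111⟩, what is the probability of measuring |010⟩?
0.1758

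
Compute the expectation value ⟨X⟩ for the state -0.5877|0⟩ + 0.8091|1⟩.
-0.951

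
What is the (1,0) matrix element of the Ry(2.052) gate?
0.8552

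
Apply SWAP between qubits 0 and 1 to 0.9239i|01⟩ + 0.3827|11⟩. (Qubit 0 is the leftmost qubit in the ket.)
0.9239i|10⟩ + 0.3827|11⟩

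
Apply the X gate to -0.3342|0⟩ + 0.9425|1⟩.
0.9425|0⟩ - 0.3342|1⟩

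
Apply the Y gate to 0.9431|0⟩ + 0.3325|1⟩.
-0.3325i|0⟩ + 0.9431i|1⟩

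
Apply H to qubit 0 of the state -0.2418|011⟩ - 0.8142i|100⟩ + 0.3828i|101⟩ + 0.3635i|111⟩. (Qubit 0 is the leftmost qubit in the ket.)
-0.5757i|000⟩ + 0.2707i|001⟩ + (-0.171 + 0.257i)|011⟩ + 0.5757i|100⟩ - 0.2707i|101⟩ + (-0.171 - 0.257i)|111⟩

H on qubit 0 mixes each pair of kets that differ only in qubit 0: amplitudes (a, b) of (|…0…⟩, |…1…⟩) become ((a + b)/√2, (a − b)/√2). Kets absent from the input have amplitude 0.
(|000⟩, |100⟩): (a, b) = (0, -0.8142i) → (-0.5757i, 0.5757i)
(|001⟩, |101⟩): (a, b) = (0, 0.3828i) → (0.2707i, -0.2707i)
(|011⟩, |111⟩): (a, b) = (-0.2418, 0.3635i) → ((-0.171 + 0.257i), (-0.171 - 0.257i))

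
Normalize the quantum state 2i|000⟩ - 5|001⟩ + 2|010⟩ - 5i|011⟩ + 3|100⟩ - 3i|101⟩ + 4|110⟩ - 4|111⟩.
0.1925i|000⟩ - 0.4811|001⟩ + 0.1925|010⟩ - 0.4811i|011⟩ + 0.2887|100⟩ - 0.2887i|101⟩ + 0.3849|110⟩ - 0.3849|111⟩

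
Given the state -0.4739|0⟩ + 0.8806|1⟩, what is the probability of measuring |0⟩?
0.2246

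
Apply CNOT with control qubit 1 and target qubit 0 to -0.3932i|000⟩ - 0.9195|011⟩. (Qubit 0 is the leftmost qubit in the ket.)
-0.3932i|000⟩ - 0.9195|111⟩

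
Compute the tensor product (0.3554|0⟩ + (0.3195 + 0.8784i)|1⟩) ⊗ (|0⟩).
0.3554|00⟩ + (0.3195 + 0.8784i)|10⟩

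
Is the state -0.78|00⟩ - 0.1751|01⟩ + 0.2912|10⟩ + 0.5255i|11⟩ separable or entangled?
Entangled

Writing the state as a|00⟩ + b|01⟩ + c|10⟩ + d|11⟩, it is a product state iff ad − bc = 0.
Here (a, b, c, d) = (-0.78, -0.1751, 0.2912, 0.5255i): ad − bc = (-0.78)(0.5255i) − (-0.1751)(0.2912) = (0.05099 - 0.4099i) ≠ 0, so the state is entangled.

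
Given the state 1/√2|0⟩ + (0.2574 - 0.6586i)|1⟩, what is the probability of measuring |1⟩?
0.5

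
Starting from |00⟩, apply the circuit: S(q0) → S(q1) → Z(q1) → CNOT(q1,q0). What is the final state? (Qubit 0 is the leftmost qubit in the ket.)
|00⟩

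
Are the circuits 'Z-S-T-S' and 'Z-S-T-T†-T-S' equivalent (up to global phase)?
Yes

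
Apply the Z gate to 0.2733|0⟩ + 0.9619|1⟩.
0.2733|0⟩ - 0.9619|1⟩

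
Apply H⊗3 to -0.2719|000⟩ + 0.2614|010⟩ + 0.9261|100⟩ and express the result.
0.3237|000⟩ + 0.3237|001⟩ + 0.1389|010⟩ + 0.1389|011⟩ - 0.3311|100⟩ - 0.3311|101⟩ - 0.516|110⟩ - 0.516|111⟩

H⊗3 gives amp(|y⟩) = (1/2√2) Σ_x (−1)^(x·y) amp(|x⟩), where x·y is the number of positions in which both x and y have a 1.
|000⟩: (-0.2719 + 0.2614 + 0.9261)/(2√2) = 0.3237
|001⟩: (-0.2719 + 0.2614 + 0.9261)/(2√2) = 0.3237
|010⟩: (-0.2719 - 0.2614 + 0.9261)/(2√2) = 0.1389
|011⟩: (-0.2719 - 0.2614 + 0.9261)/(2√2) = 0.1389
|100⟩: (-0.2719 + 0.2614 - 0.9261)/(2√2) = -0.3311
|101⟩: (-0.2719 + 0.2614 - 0.9261)/(2√2) = -0.3311
|110⟩: (-0.2719 - 0.2614 - 0.9261)/(2√2) = -0.516
|111⟩: (-0.2719 - 0.2614 - 0.9261)/(2√2) = -0.516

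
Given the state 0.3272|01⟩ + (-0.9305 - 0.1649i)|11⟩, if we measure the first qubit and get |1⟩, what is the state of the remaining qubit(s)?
(-0.9847 - 0.1745i)|1⟩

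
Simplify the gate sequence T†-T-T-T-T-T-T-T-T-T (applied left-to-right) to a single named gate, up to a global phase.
I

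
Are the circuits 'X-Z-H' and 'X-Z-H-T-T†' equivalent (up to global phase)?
Yes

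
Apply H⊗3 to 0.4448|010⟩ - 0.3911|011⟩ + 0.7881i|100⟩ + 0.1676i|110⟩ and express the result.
(0.01899 + 0.3379i)|000⟩ + (0.2955 + 0.3379i)|001⟩ + (-0.01899 + 0.2194i)|010⟩ + (-0.2955 + 0.2194i)|011⟩ + (0.01899 - 0.3379i)|100⟩ + (0.2955 - 0.3379i)|101⟩ + (-0.01899 - 0.2194i)|110⟩ + (-0.2955 - 0.2194i)|111⟩

H⊗3 gives amp(|y⟩) = (1/2√2) Σ_x (−1)^(x·y) amp(|x⟩), where x·y is the number of positions in which both x and y have a 1.
|000⟩: (0.4448 - 0.3911 + 0.7881i + 0.1676i)/(2√2) = (0.01899 + 0.3379i)
|001⟩: (0.4448 + 0.3911 + 0.7881i + 0.1676i)/(2√2) = (0.2955 + 0.3379i)
|010⟩: (-0.4448 + 0.3911 + 0.7881i - 0.1676i)/(2√2) = (-0.01899 + 0.2194i)
|011⟩: (-0.4448 - 0.3911 + 0.7881i - 0.1676i)/(2√2) = (-0.2955 + 0.2194i)
|100⟩: (0.4448 - 0.3911 - 0.7881i - 0.1676i)/(2√2) = (0.01899 - 0.3379i)
|101⟩: (0.4448 + 0.3911 - 0.7881i - 0.1676i)/(2√2) = (0.2955 - 0.3379i)
|110⟩: (-0.4448 + 0.3911 - 0.7881i + 0.1676i)/(2√2) = (-0.01899 - 0.2194i)
|111⟩: (-0.4448 - 0.3911 - 0.7881i + 0.1676i)/(2√2) = (-0.2955 - 0.2194i)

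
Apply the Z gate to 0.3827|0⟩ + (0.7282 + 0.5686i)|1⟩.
0.3827|0⟩ + (-0.7282 - 0.5686i)|1⟩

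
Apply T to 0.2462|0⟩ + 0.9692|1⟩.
0.2462|0⟩ + (0.6853 + 0.6853i)|1⟩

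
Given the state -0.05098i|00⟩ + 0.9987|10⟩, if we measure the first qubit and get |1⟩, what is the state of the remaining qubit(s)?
|0⟩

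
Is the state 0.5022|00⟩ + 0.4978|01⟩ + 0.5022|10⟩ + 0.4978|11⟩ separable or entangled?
Separable

Writing the state as a|00⟩ + b|01⟩ + c|10⟩ + d|11⟩, it is a product state iff ad − bc = 0.
Here (a, b, c, d) = (0.5022, 0.4978, 0.5022, 0.4978): ad − bc = (0.5022)(0.4978) − (0.4978)(0.5022) = 0, so the state is separable.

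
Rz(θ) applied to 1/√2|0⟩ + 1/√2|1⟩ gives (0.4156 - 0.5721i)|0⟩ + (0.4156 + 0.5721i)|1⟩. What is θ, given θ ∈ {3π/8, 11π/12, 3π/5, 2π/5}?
3π/5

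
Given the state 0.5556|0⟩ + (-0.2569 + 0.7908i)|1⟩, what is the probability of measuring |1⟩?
0.6914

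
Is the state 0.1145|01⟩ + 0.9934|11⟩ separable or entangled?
Separable

Writing the state as a|00⟩ + b|01⟩ + c|10⟩ + d|11⟩, it is a product state iff ad − bc = 0.
Here (a, b, c, d) = (0, 0.1145, 0, 0.9934): ad − bc = (0)(0.9934) − (0.1145)(0) = 0, so the state is separable.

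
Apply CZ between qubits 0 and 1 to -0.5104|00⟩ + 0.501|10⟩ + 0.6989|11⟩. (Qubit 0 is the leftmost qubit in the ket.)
-0.5104|00⟩ + 0.501|10⟩ - 0.6989|11⟩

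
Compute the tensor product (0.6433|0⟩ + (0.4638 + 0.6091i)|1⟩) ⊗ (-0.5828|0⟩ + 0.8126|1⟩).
-0.3749|00⟩ + 0.5227|01⟩ + (-0.2703 - 0.355i)|10⟩ + (0.3769 + 0.495i)|11⟩

amp(|b₁b₂…⟩) = product of the factor amplitudes for bits b₁, b₂, …; only kets whose every factor amplitude is nonzero survive.
|00⟩: (0.6433)(-0.5828) = -0.3749
|01⟩: (0.6433)(0.8126) = 0.5227
|10⟩: (0.4638 + 0.6091i)(-0.5828) = (-0.2703 - 0.355i)
|11⟩: (0.4638 + 0.6091i)(0.8126) = (0.3769 + 0.495i)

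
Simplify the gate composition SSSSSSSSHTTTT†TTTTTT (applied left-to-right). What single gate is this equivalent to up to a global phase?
H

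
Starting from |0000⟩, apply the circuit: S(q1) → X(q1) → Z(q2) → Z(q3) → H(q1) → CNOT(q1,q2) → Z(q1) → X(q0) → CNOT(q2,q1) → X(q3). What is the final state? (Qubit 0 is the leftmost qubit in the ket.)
1/√2|1001⟩ + 1/√2|1011⟩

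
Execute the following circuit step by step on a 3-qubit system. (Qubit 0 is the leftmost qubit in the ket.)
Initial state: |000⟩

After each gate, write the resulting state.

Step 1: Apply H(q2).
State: 1/√2|000⟩ + 1/√2|001⟩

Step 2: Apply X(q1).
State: 1/√2|010⟩ + 1/√2|011⟩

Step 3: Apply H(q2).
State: |010⟩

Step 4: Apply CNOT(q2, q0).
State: |010⟩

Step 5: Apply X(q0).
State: |110⟩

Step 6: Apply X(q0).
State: |010⟩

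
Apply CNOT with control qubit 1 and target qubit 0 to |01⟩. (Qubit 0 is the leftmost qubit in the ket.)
|11⟩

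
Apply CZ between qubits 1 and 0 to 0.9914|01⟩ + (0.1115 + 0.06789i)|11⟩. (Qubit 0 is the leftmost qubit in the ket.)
0.9914|01⟩ + (-0.1115 - 0.06789i)|11⟩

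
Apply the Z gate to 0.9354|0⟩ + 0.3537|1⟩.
0.9354|0⟩ - 0.3537|1⟩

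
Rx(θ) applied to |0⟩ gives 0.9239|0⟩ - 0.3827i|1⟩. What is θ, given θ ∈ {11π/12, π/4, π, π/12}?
π/4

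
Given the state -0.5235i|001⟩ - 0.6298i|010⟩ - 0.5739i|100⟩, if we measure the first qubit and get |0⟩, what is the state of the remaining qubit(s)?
-0.6392i|01⟩ - 0.769i|10⟩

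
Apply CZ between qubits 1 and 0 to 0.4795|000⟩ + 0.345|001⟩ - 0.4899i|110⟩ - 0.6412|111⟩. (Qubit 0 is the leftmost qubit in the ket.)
0.4795|000⟩ + 0.345|001⟩ + 0.4899i|110⟩ + 0.6412|111⟩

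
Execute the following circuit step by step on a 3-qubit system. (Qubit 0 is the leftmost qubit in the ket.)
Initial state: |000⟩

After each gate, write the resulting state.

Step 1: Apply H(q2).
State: 1/√2|000⟩ + 1/√2|001⟩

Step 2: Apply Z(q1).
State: 1/√2|000⟩ + 1/√2|001⟩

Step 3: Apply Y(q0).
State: (1/√2)i|100⟩ + (1/√2)i|101⟩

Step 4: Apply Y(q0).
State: 1/√2|000⟩ + 1/√2|001⟩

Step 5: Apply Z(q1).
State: 1/√2|000⟩ + 1/√2|001⟩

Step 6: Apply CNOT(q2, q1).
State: 1/√2|000⟩ + 1/√2|011⟩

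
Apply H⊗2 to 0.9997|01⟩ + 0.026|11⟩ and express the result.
0.5129|00⟩ - 0.5129|01⟩ + 0.4869|10⟩ - 0.4869|11⟩

H⊗2 gives amp(|y⟩) = (1/2) Σ_x (−1)^(x·y) amp(|x⟩), where x·y is the number of positions in which both x and y have a 1.
|00⟩: (0.9997 + 0.026)/2 = 0.5129
|01⟩: (-0.9997 - 0.026)/2 = -0.5129
|10⟩: (0.9997 - 0.026)/2 = 0.4869
|11⟩: (-0.9997 + 0.026)/2 = -0.4869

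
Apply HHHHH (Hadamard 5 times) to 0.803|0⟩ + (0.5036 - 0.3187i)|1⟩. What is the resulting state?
(0.9239 - 0.2254i)|0⟩ + (0.2117 + 0.2254i)|1⟩

H² = I, so H^5 = H: a single Hadamard. With (a, b) = (0.803, (0.5036 - 0.3187i)), H gives ((a + b)/√2, (a − b)/√2) = ((0.9239 - 0.2254i), (0.2117 + 0.2254i)).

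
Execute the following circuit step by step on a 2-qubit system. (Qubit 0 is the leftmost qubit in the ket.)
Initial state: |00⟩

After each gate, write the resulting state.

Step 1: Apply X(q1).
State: |01⟩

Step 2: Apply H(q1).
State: 1/√2|00⟩ - 1/√2|01⟩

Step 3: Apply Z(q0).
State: 1/√2|00⟩ - 1/√2|01⟩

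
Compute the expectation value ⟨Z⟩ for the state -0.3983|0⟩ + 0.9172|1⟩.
-0.6826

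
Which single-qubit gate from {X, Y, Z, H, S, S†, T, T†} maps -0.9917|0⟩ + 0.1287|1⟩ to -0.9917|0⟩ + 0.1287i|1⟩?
S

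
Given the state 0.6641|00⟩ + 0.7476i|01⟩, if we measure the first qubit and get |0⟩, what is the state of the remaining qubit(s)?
0.6641|0⟩ + 0.7476i|1⟩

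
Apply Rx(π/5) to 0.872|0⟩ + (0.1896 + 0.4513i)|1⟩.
(0.9688 - 0.05859i)|0⟩ + (0.1803 + 0.1597i)|1⟩

Rx(π/5) = [[cos(θ/2), −i·sin(θ/2)], [−i·sin(θ/2), cos(θ/2)]]; θ = π/5, cos(θ/2) ≈ 0.951057, sin(θ/2) ≈ 0.309017.
With a = amp(|0⟩) = 0.872 and b = amp(|1⟩) = (0.1896 + 0.4513i):
new amp(|0⟩) = (0.951057)·a + (-0.309017i)·b = (0.9688 - 0.05859i)
new amp(|1⟩) = (-0.309017i)·a + (0.951057)·b = (0.1803 + 0.1597i)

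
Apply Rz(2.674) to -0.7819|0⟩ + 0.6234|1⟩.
(-0.1811 + 0.7606i)|0⟩ + (0.1444 + 0.6064i)|1⟩

Rz(2.674) = [[e^(−iθ/2), 0], [0, e^(iθ/2)]] with e^(±iθ/2) = cos(θ/2) ± i·sin(θ/2); θ = 2.674, cos(θ/2) ≈ 0.231672, sin(θ/2) ≈ 0.972794.
With a = amp(|0⟩) = -0.7819 and b = amp(|1⟩) = 0.6234:
new amp(|0⟩) = (0.231672 - 0.972794i)·a = (-0.1811 + 0.7606i)
new amp(|1⟩) = (0.231672 + 0.972794i)·b = (0.1444 + 0.6064i)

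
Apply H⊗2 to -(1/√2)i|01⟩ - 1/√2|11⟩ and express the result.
(-1/√8 - (1/√8)i)|00⟩ + (1/√8 + (1/√8)i)|01⟩ + (1/√8 - (1/√8)i)|10⟩ + (-1/√8 + (1/√8)i)|11⟩

H⊗2 gives amp(|y⟩) = (1/2) Σ_x (−1)^(x·y) amp(|x⟩), where x·y is the number of positions in which both x and y have a 1.
|00⟩: (-(1/√2)i - 1/√2)/2 = (-1/√8 - (1/√8)i)
|01⟩: ((1/√2)i + 1/√2)/2 = (1/√8 + (1/√8)i)
|10⟩: (-(1/√2)i + 1/√2)/2 = (1/√8 - (1/√8)i)
|11⟩: ((1/√2)i - 1/√2)/2 = (-1/√8 + (1/√8)i)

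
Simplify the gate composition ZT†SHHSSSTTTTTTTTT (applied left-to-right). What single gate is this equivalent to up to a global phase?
Z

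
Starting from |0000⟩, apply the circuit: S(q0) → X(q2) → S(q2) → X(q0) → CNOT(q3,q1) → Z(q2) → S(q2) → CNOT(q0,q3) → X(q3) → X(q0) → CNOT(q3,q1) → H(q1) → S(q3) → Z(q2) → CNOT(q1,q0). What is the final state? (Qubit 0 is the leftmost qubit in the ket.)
-1/√2|0010⟩ - 1/√2|1110⟩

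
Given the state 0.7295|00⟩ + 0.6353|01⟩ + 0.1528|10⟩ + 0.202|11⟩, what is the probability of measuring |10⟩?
0.02335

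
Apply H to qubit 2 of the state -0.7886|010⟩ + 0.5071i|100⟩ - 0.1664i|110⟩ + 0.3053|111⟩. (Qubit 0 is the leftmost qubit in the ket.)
-0.5576|010⟩ - 0.5576|011⟩ + 0.3586i|100⟩ + 0.3586i|101⟩ + (0.2159 - 0.1177i)|110⟩ + (-0.2159 - 0.1177i)|111⟩

H on qubit 2 mixes each pair of kets that differ only in qubit 2: amplitudes (a, b) of (|…0…⟩, |…1…⟩) become ((a + b)/√2, (a − b)/√2). Kets absent from the input have amplitude 0.
(|010⟩, |011⟩): (a, b) = (-0.7886, 0) → (-0.5576, -0.5576)
(|100⟩, |101⟩): (a, b) = (0.5071i, 0) → (0.3586i, 0.3586i)
(|110⟩, |111⟩): (a, b) = (-0.1664i, 0.3053) → ((0.2159 - 0.1177i), (-0.2159 - 0.1177i))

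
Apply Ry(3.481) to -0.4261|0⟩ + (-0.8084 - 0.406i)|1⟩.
(0.8688 + 0.4002i)|0⟩ + (-0.2834 + 0.06857i)|1⟩

Ry(3.481) = [[cos(θ/2), −sin(θ/2)], [sin(θ/2), cos(θ/2)]]; θ = 3.481, cos(θ/2) ≈ -0.16889, sin(θ/2) ≈ 0.985635.
With a = amp(|0⟩) = -0.4261 and b = amp(|1⟩) = (-0.8084 - 0.406i):
new amp(|0⟩) = (-0.16889)·a + (-0.985635)·b = (0.8688 + 0.4002i)
new amp(|1⟩) = (0.985635)·a + (-0.16889)·b = (-0.2834 + 0.06857i)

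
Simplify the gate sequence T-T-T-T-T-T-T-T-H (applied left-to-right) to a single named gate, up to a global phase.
H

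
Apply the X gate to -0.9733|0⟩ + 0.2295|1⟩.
0.2295|0⟩ - 0.9733|1⟩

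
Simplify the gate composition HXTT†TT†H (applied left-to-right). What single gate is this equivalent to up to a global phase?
Z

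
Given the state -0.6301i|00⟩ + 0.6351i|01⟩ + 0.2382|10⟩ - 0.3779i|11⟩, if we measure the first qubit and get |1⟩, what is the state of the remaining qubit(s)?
0.5332|0⟩ - 0.846i|1⟩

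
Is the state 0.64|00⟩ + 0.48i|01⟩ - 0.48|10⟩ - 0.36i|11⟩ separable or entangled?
Separable

Writing the state as a|00⟩ + b|01⟩ + c|10⟩ + d|11⟩, it is a product state iff ad − bc = 0.
Here (a, b, c, d) = (0.64, 0.48i, -0.48, -0.36i): ad − bc = (0.64)(-0.36i) − (0.48i)(-0.48) = 0, so the state is separable.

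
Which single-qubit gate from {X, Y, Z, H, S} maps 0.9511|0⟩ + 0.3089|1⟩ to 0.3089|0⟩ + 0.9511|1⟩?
X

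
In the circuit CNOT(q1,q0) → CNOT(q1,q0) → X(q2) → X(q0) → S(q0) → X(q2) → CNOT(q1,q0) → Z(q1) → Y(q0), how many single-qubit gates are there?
6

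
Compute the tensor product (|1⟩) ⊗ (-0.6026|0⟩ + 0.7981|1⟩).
-0.6026|10⟩ + 0.7981|11⟩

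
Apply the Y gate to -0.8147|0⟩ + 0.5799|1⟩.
-0.5799i|0⟩ - 0.8147i|1⟩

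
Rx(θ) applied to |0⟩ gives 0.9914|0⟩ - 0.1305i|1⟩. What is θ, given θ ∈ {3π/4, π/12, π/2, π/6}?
π/12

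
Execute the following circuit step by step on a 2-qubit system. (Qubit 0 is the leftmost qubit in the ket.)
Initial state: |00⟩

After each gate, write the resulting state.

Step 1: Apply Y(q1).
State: i|01⟩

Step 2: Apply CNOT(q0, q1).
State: i|01⟩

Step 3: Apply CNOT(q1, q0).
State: i|11⟩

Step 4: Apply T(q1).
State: (-1/√2 + (1/√2)i)|11⟩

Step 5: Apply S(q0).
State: (-1/√2 - (1/√2)i)|11⟩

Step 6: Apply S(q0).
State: (1/√2 - (1/√2)i)|11⟩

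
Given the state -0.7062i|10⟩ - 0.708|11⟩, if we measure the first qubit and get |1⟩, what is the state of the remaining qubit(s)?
-0.7062i|0⟩ - 0.708|1⟩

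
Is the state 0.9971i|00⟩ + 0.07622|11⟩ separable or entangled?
Entangled

Writing the state as a|00⟩ + b|01⟩ + c|10⟩ + d|11⟩, it is a product state iff ad − bc = 0.
Here (a, b, c, d) = (0.9971i, 0, 0, 0.07622): ad − bc = (0.9971i)(0.07622) − (0)(0) = 0.076i ≠ 0, so the state is entangled.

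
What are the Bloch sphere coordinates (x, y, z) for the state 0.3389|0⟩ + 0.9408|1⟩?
(0.6377, 0, -0.7703)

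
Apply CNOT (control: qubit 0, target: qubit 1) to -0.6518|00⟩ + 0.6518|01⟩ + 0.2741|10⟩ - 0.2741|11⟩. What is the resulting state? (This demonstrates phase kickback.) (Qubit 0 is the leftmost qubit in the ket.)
-0.6518|00⟩ + 0.6518|01⟩ - 0.2741|10⟩ + 0.2741|11⟩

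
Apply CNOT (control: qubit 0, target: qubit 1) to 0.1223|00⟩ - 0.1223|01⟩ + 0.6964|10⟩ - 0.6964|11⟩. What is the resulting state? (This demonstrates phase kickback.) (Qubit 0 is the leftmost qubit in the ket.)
0.1223|00⟩ - 0.1223|01⟩ - 0.6964|10⟩ + 0.6964|11⟩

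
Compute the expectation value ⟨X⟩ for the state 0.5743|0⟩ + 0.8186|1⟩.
0.9402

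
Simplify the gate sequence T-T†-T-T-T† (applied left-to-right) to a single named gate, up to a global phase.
T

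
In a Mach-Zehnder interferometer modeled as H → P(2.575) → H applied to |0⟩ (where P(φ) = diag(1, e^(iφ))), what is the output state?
(0.07813 + 0.2684i)|0⟩ + (0.9219 - 0.2684i)|1⟩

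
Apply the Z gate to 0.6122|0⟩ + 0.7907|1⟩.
0.6122|0⟩ - 0.7907|1⟩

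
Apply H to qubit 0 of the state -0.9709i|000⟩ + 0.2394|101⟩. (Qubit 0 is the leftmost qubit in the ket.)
-0.6865i|000⟩ + 0.1693|001⟩ - 0.6865i|100⟩ - 0.1693|101⟩

H on qubit 0 mixes each pair of kets that differ only in qubit 0: amplitudes (a, b) of (|…0…⟩, |…1…⟩) become ((a + b)/√2, (a − b)/√2). Kets absent from the input have amplitude 0.
(|000⟩, |100⟩): (a, b) = (-0.9709i, 0) → (-0.6865i, -0.6865i)
(|001⟩, |101⟩): (a, b) = (0, 0.2394) → (0.1693, -0.1693)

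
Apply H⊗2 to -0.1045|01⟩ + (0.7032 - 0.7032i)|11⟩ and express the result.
(0.2994 - 0.3516i)|00⟩ + (-0.2994 + 0.3516i)|01⟩ + (-0.4039 + 0.3516i)|10⟩ + (0.4039 - 0.3516i)|11⟩

H⊗2 gives amp(|y⟩) = (1/2) Σ_x (−1)^(x·y) amp(|x⟩), where x·y is the number of positions in which both x and y have a 1.
|00⟩: (-0.1045 + (0.7032 - 0.7032i))/2 = (0.2994 - 0.3516i)
|01⟩: (0.1045 - (0.7032 - 0.7032i))/2 = (-0.2994 + 0.3516i)
|10⟩: (-0.1045 - (0.7032 - 0.7032i))/2 = (-0.4039 + 0.3516i)
|11⟩: (0.1045 + (0.7032 - 0.7032i))/2 = (0.4039 - 0.3516i)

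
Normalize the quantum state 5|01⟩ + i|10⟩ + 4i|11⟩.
0.7715|01⟩ + 0.1543i|10⟩ + 0.6172i|11⟩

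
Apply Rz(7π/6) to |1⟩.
(-0.2588 + 0.9659i)|1⟩

Rz(7π/6) = [[e^(−iθ/2), 0], [0, e^(iθ/2)]] with e^(±iθ/2) = cos(θ/2) ± i·sin(θ/2); θ = 7π/6, cos(θ/2) ≈ -0.258819, sin(θ/2) ≈ 0.965926.
With a = amp(|0⟩) = 0 and b = amp(|1⟩) = 1:
new amp(|0⟩) = (-0.258819 - 0.965926i)·a = 0
new amp(|1⟩) = (-0.258819 + 0.965926i)·b = (-0.2588 + 0.9659i)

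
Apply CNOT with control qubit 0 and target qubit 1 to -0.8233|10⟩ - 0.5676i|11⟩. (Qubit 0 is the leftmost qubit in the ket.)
-0.5676i|10⟩ - 0.8233|11⟩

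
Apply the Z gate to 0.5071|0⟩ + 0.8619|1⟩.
0.5071|0⟩ - 0.8619|1⟩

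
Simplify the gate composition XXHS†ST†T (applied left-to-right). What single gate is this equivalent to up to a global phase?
H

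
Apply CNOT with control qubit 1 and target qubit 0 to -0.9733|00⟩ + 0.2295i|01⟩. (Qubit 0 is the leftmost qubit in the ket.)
-0.9733|00⟩ + 0.2295i|11⟩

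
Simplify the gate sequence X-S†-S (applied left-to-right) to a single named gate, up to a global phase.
X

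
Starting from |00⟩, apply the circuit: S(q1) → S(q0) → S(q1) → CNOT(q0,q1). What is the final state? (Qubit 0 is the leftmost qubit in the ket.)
|00⟩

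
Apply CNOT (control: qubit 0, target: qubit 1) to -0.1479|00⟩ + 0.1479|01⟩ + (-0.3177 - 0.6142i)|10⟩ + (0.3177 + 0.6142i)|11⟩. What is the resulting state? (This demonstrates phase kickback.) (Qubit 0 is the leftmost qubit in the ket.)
-0.1479|00⟩ + 0.1479|01⟩ + (0.3177 + 0.6142i)|10⟩ + (-0.3177 - 0.6142i)|11⟩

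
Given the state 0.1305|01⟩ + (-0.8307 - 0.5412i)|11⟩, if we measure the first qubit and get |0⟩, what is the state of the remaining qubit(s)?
|1⟩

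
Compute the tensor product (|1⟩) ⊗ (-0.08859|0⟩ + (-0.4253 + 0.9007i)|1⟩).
-0.08859|10⟩ + (-0.4253 + 0.9007i)|11⟩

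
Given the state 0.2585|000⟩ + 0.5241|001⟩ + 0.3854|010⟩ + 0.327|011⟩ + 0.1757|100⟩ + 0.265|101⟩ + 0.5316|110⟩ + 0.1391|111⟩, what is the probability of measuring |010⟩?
0.1485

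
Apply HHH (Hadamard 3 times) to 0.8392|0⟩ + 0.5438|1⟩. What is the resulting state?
0.9779|0⟩ + 0.2089|1⟩

H² = I, so H^3 = H: a single Hadamard. With (a, b) = (0.8392, 0.5438), H gives ((a + b)/√2, (a − b)/√2) = (0.9779, 0.2089).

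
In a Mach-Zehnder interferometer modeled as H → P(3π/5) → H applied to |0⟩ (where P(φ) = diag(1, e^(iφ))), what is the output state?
(0.3455 + 0.4755i)|0⟩ + (0.6545 - 0.4755i)|1⟩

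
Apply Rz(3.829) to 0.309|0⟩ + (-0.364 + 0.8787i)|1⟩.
(-0.1041 - 0.2909i)|0⟩ + (-0.7046 - 0.6388i)|1⟩

Rz(3.829) = [[e^(−iθ/2), 0], [0, e^(iθ/2)]] with e^(±iθ/2) = cos(θ/2) ± i·sin(θ/2); θ = 3.829, cos(θ/2) ≈ -0.336976, sin(θ/2) ≈ 0.941513.
With a = amp(|0⟩) = 0.309 and b = amp(|1⟩) = (-0.364 + 0.8787i):
new amp(|0⟩) = (-0.336976 - 0.941513i)·a = (-0.1041 - 0.2909i)
new amp(|1⟩) = (-0.336976 + 0.941513i)·b = (-0.7046 - 0.6388i)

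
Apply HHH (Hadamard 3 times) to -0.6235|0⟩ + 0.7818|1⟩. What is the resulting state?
0.1119|0⟩ - 0.9937|1⟩

H² = I, so H^3 = H: a single Hadamard. With (a, b) = (-0.6235, 0.7818), H gives ((a + b)/√2, (a − b)/√2) = (0.1119, -0.9937).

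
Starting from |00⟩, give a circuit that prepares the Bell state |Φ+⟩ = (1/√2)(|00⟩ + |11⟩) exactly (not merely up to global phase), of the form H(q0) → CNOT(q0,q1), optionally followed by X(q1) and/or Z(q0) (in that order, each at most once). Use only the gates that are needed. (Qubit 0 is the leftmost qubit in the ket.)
H(q0) → CNOT(q0,q1)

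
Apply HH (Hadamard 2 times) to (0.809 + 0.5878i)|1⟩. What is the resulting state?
(0.809 + 0.5878i)|1⟩

H² = I, so an even number of Hadamards cancels: H^2 = I and the state is unchanged.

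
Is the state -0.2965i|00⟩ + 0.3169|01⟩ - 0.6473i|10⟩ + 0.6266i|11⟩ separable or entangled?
Entangled

Writing the state as a|00⟩ + b|01⟩ + c|10⟩ + d|11⟩, it is a product state iff ad − bc = 0.
Here (a, b, c, d) = (-0.2965i, 0.3169, -0.6473i, 0.6266i): ad − bc = (-0.2965i)(0.6266i) − (0.3169)(-0.6473i) = (0.1858 + 0.2051i) ≠ 0, so the state is entangled.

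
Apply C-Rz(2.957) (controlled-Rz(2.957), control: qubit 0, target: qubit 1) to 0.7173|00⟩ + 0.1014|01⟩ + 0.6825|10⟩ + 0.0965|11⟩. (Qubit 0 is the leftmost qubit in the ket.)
0.7173|00⟩ + 0.1014|01⟩ + (0.0629 - 0.6796i)|10⟩ + (0.008894 + 0.09609i)|11⟩

C-Rz(2.957) leaves the control-|0⟩ kets |00⟩, |01⟩ unchanged and applies Rz(2.957) to qubit 1 on the control-|1⟩ pair (|10⟩, |11⟩).
Rz(2.957) = [[e^(−iθ/2), 0], [0, e^(iθ/2)]] with e^(±iθ/2) = cos(θ/2) ± i·sin(θ/2); θ = 2.957, cos(θ/2) ≈ 0.0921653, sin(θ/2) ≈ 0.995744.
With a = amp(|10⟩) = 0.6825 and b = amp(|11⟩) = 0.0965:
new amp(|10⟩) = (0.0921653 - 0.995744i)·a = (0.0629 - 0.6796i)
new amp(|11⟩) = (0.0921653 + 0.995744i)·b = (0.008894 + 0.09609i)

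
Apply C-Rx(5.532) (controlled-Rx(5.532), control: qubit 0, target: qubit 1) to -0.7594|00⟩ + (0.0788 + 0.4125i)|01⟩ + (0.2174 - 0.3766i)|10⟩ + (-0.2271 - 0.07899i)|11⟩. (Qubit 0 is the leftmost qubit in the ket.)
-0.7594|00⟩ + (0.0788 + 0.4125i)|01⟩ + (-0.2312 + 0.4337i)|10⟩ + (0.07312 - 0.006264i)|11⟩

C-Rx(5.532) leaves the control-|0⟩ kets |00⟩, |01⟩ unchanged and applies Rx(5.532) to qubit 1 on the control-|1⟩ pair (|10⟩, |11⟩).
Rx(5.532) = [[cos(θ/2), −i·sin(θ/2)], [−i·sin(θ/2), cos(θ/2)]]; θ = 5.532, cos(θ/2) ≈ -0.93029, sin(θ/2) ≈ 0.366824.
With a = amp(|10⟩) = (0.2174 - 0.3766i) and b = amp(|11⟩) = (-0.2271 - 0.07899i):
new amp(|10⟩) = (-0.93029)·a + (-0.366824i)·b = (-0.2312 + 0.4337i)
new amp(|11⟩) = (-0.366824i)·a + (-0.93029)·b = (0.07312 - 0.006264i)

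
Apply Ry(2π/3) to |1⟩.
-0.866|0⟩ + 1/2|1⟩

Ry(2π/3) = [[cos(θ/2), −sin(θ/2)], [sin(θ/2), cos(θ/2)]]; θ = 2π/3, cos(θ/2) ≈ 0.5, sin(θ/2) ≈ 0.866025.
With a = amp(|0⟩) = 0 and b = amp(|1⟩) = 1:
new amp(|0⟩) = (0.5)·a + (-0.866025)·b = -0.866
new amp(|1⟩) = (0.866025)·a + (0.5)·b = 1/2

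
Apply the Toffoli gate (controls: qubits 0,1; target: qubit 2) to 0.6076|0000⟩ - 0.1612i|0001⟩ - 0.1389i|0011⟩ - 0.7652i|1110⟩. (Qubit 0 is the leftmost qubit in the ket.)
0.6076|0000⟩ - 0.1612i|0001⟩ - 0.1389i|0011⟩ - 0.7652i|1100⟩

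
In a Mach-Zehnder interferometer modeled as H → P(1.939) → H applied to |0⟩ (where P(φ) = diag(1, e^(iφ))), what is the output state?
(0.32 + 0.4665i)|0⟩ + (0.68 - 0.4665i)|1⟩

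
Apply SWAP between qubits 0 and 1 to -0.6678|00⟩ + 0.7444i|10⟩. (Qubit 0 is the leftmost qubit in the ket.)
-0.6678|00⟩ + 0.7444i|01⟩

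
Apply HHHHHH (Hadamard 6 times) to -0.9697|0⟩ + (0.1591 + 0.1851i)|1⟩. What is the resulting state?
-0.9697|0⟩ + (0.1591 + 0.1851i)|1⟩

H² = I, so an even number of Hadamards cancels: H^6 = I and the state is unchanged.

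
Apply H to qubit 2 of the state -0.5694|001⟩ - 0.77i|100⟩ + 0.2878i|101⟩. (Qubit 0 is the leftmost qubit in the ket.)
-0.4026|000⟩ + 0.4026|001⟩ - 0.341i|100⟩ - 0.748i|101⟩

H on qubit 2 mixes each pair of kets that differ only in qubit 2: amplitudes (a, b) of (|…0…⟩, |…1…⟩) become ((a + b)/√2, (a − b)/√2). Kets absent from the input have amplitude 0.
(|000⟩, |001⟩): (a, b) = (0, -0.5694) → (-0.4026, 0.4026)
(|100⟩, |101⟩): (a, b) = (-0.77i, 0.2878i) → (-0.341i, -0.748i)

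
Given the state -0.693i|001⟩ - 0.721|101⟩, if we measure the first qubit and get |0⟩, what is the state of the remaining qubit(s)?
-i|01⟩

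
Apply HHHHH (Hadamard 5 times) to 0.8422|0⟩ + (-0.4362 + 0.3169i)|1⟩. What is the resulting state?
(0.2871 + 0.2241i)|0⟩ + (0.904 - 0.2241i)|1⟩

H² = I, so H^5 = H: a single Hadamard. With (a, b) = (0.8422, (-0.4362 + 0.3169i)), H gives ((a + b)/√2, (a − b)/√2) = ((0.2871 + 0.2241i), (0.904 - 0.2241i)).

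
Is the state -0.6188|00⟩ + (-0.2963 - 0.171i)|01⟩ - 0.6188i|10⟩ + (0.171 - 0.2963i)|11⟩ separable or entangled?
Separable

Writing the state as a|00⟩ + b|01⟩ + c|10⟩ + d|11⟩, it is a product state iff ad − bc = 0.
Here (a, b, c, d) = (-0.6188, (-0.2963 - 0.171i), -0.6188i, (0.171 - 0.2963i)): ad − bc = (-0.6188)(0.171 - 0.2963i) − (-0.2963 - 0.171i)(-0.6188i) = 0, so the state is separable.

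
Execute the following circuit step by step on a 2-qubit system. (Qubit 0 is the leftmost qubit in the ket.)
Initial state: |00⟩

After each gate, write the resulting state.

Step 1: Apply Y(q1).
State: i|01⟩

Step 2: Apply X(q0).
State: i|11⟩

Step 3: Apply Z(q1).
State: -i|11⟩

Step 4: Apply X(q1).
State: -i|10⟩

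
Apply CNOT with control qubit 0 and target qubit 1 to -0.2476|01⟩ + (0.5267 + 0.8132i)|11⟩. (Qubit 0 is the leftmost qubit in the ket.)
-0.2476|01⟩ + (0.5267 + 0.8132i)|10⟩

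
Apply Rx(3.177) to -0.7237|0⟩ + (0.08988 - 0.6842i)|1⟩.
(-0.6713 - 0.08987i)|0⟩ + (-0.001591 + 0.7357i)|1⟩

Rx(3.177) = [[cos(θ/2), −i·sin(θ/2)], [−i·sin(θ/2), cos(θ/2)]]; θ = 3.177, cos(θ/2) ≈ -0.0177027, sin(θ/2) ≈ 0.999843.
With a = amp(|0⟩) = -0.7237 and b = amp(|1⟩) = (0.08988 - 0.6842i):
new amp(|0⟩) = (-0.0177027)·a + (-0.999843i)·b = (-0.6713 - 0.08987i)
new amp(|1⟩) = (-0.999843i)·a + (-0.0177027)·b = (-0.001591 + 0.7357i)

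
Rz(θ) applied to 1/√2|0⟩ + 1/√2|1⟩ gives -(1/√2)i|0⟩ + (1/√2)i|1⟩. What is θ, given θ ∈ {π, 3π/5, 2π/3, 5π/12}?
π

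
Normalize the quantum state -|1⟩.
-|1⟩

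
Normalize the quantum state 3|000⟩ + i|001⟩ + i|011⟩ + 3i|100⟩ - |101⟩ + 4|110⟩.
0.4932|000⟩ + 0.1644i|001⟩ + 0.1644i|011⟩ + 0.4932i|100⟩ - 0.1644|101⟩ + 0.6576|110⟩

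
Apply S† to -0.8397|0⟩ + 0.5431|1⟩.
-0.8397|0⟩ - 0.5431i|1⟩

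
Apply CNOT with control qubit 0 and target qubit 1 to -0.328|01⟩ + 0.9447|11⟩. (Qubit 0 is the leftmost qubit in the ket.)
-0.328|01⟩ + 0.9447|10⟩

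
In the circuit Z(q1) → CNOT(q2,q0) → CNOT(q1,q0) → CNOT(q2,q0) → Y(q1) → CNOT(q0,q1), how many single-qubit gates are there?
2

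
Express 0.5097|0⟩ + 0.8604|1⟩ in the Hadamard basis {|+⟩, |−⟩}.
0.9688|+⟩ - 0.248|−⟩

With |ψ⟩ = α|0⟩ + β|1⟩, the Hadamard-basis coefficients are ⟨+|ψ⟩ = (α + β)/√2 and ⟨−|ψ⟩ = (α − β)/√2.
Here α = 0.5097, β = 0.8604: (α + β)/√2 = 0.9688, (α − β)/√2 = -0.248.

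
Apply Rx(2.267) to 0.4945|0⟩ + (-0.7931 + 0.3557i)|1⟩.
(0.5316 + 0.7185i)|0⟩ + (-0.3359 - 0.2973i)|1⟩

Rx(2.267) = [[cos(θ/2), −i·sin(θ/2)], [−i·sin(θ/2), cos(θ/2)]]; θ = 2.267, cos(θ/2) ≈ 0.423492, sin(θ/2) ≈ 0.9059.
With a = amp(|0⟩) = 0.4945 and b = amp(|1⟩) = (-0.7931 + 0.3557i):
new amp(|0⟩) = (0.423492)·a + (-0.9059i)·b = (0.5316 + 0.7185i)
new amp(|1⟩) = (-0.9059i)·a + (0.423492)·b = (-0.3359 - 0.2973i)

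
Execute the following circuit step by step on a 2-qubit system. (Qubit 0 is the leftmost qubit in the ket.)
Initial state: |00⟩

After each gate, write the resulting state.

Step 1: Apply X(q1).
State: |01⟩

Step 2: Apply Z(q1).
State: -|01⟩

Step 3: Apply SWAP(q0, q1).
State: -|10⟩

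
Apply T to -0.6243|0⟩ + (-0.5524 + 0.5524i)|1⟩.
-0.6243|0⟩ - 0.7812|1⟩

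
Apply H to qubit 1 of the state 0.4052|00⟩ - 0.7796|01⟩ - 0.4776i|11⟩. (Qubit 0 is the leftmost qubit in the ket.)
-0.2647|00⟩ + 0.8378|01⟩ - 0.3377i|10⟩ + 0.3377i|11⟩

H on qubit 1 mixes each pair of kets that differ only in qubit 1: amplitudes (a, b) of (|…0…⟩, |…1…⟩) become ((a + b)/√2, (a − b)/√2). Kets absent from the input have amplitude 0.
(|00⟩, |01⟩): (a, b) = (0.4052, -0.7796) → (-0.2647, 0.8378)
(|10⟩, |11⟩): (a, b) = (0, -0.4776i) → (-0.3377i, 0.3377i)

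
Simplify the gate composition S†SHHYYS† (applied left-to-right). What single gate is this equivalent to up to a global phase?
S†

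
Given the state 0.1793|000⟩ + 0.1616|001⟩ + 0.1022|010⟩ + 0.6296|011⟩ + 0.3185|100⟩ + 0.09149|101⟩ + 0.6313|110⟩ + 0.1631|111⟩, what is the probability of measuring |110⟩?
0.3985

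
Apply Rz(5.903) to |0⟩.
(-0.982 - 0.1889i)|0⟩

Rz(5.903) = [[e^(−iθ/2), 0], [0, e^(iθ/2)]] with e^(±iθ/2) = cos(θ/2) ± i·sin(θ/2); θ = 5.903, cos(θ/2) ≈ -0.981987, sin(θ/2) ≈ 0.18895.
With a = amp(|0⟩) = 1 and b = amp(|1⟩) = 0:
new amp(|0⟩) = (-0.981987 - 0.18895i)·a = (-0.982 - 0.1889i)
new amp(|1⟩) = (-0.981987 + 0.18895i)·b = 0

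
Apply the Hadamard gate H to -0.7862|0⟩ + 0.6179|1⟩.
-0.119|0⟩ - 0.9928|1⟩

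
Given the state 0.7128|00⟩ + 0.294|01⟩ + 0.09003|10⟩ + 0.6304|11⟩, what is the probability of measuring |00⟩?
0.5081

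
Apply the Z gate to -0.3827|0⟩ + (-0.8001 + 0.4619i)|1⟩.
-0.3827|0⟩ + (0.8001 - 0.4619i)|1⟩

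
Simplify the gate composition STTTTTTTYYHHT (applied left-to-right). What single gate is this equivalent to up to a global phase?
S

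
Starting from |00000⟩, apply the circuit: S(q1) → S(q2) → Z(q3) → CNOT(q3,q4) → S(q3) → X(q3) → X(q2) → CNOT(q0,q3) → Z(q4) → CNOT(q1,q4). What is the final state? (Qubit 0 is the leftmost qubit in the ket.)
|00110⟩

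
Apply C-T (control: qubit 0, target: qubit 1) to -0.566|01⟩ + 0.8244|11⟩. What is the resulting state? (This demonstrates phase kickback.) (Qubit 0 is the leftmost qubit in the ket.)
-0.566|01⟩ + (0.5829 + 0.5829i)|11⟩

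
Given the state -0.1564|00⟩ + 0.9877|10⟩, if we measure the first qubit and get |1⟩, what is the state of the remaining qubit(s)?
|0⟩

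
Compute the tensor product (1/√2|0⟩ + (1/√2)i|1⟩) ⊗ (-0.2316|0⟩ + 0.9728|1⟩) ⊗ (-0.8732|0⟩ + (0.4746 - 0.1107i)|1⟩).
0.143|000⟩ + (-0.07772 + 0.01813i)|001⟩ - 0.6007|010⟩ + (0.3265 - 0.07615i)|011⟩ + 0.143i|100⟩ + (-0.01813 - 0.07772i)|101⟩ - 0.6007i|110⟩ + (0.07615 + 0.3265i)|111⟩

amp(|b₁b₂…⟩) = product of the factor amplitudes for bits b₁, b₂, …; only kets whose every factor amplitude is nonzero survive.
|000⟩: (1/√2)(-0.2316)(-0.8732) = 0.143
|001⟩: (1/√2)(-0.2316)(0.4746 - 0.1107i) = (-0.07772 + 0.01813i)
|010⟩: (1/√2)(0.9728)(-0.8732) = -0.6007
|011⟩: (1/√2)(0.9728)(0.4746 - 0.1107i) = (0.3265 - 0.07615i)
|100⟩: ((1/√2)i)(-0.2316)(-0.8732) = 0.143i
|101⟩: ((1/√2)i)(-0.2316)(0.4746 - 0.1107i) = (-0.01813 - 0.07772i)
|110⟩: ((1/√2)i)(0.9728)(-0.8732) = -0.6007i
|111⟩: ((1/√2)i)(0.9728)(0.4746 - 0.1107i) = (0.07615 + 0.3265i)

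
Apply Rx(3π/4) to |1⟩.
-0.9239i|0⟩ + 0.3827|1⟩

Rx(3π/4) = [[cos(θ/2), −i·sin(θ/2)], [−i·sin(θ/2), cos(θ/2)]]; θ = 3π/4, cos(θ/2) ≈ 0.382683, sin(θ/2) ≈ 0.92388.
With a = amp(|0⟩) = 0 and b = amp(|1⟩) = 1:
new amp(|0⟩) = (0.382683)·a + (-0.92388i)·b = -0.9239i
new amp(|1⟩) = (-0.92388i)·a + (0.382683)·b = 0.3827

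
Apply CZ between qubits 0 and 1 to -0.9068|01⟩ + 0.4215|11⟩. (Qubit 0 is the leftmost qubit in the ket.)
-0.9068|01⟩ - 0.4215|11⟩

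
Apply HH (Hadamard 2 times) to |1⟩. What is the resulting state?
|1⟩

H² = I, so an even number of Hadamards cancels: H^2 = I and the state is unchanged.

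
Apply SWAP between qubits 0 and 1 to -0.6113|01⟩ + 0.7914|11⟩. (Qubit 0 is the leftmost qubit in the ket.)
-0.6113|10⟩ + 0.7914|11⟩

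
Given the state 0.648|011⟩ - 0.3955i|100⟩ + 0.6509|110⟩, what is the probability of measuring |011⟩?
0.4199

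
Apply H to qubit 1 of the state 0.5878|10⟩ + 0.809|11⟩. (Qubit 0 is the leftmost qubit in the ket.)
0.9877|10⟩ - 0.1564|11⟩

H on qubit 1 mixes each pair of kets that differ only in qubit 1: amplitudes (a, b) of (|…0…⟩, |…1…⟩) become ((a + b)/√2, (a − b)/√2). Kets absent from the input have amplitude 0.
(|10⟩, |11⟩): (a, b) = (0.5878, 0.809) → (0.9877, -0.1564)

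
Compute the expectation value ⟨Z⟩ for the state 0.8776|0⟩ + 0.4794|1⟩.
0.5404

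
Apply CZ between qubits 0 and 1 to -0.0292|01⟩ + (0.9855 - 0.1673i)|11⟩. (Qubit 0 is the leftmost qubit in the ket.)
-0.0292|01⟩ + (-0.9855 + 0.1673i)|11⟩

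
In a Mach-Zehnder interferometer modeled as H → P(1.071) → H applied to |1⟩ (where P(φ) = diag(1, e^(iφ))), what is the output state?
(0.2604 - 0.4388i)|0⟩ + (0.7396 + 0.4388i)|1⟩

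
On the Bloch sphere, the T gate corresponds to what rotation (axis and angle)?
Rotation by π/4 around the z-axis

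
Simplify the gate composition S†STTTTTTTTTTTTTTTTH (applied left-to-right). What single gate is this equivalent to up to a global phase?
H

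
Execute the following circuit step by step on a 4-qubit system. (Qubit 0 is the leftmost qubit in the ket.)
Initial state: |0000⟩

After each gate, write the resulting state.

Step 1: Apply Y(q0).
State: i|1000⟩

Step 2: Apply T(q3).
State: i|1000⟩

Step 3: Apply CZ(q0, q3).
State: i|1000⟩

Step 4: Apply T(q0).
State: (-1/√2 + (1/√2)i)|1000⟩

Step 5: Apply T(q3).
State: (-1/√2 + (1/√2)i)|1000⟩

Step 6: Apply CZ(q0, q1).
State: (-1/√2 + (1/√2)i)|1000⟩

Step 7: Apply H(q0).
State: (-1/2 + (1/2)i)|0000⟩ + (1/2 - (1/2)i)|1000⟩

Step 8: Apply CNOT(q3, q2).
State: (-1/2 + (1/2)i)|0000⟩ + (1/2 - (1/2)i)|1000⟩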